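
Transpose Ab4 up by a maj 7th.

Seven letter names up from A: G.
A major seventh is 11 semitones; 11 semitones up from Ab4 gives G5.

G5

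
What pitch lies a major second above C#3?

D#3

Counting two letter names up from C lands on D.
A major second spans 2 semitones, so from C#3 the target pitch is D#3.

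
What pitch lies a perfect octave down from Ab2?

Ab1

An octave keeps the letter name A, an octave down from A.
A perfect octave is 12 semitones; 12 semitones down from Ab2 gives Ab1.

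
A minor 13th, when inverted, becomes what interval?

M3

First reduce the compound minor thirteenth to its simple form, a minor sixth.
Interval numbers invert to sum to nine: 6 + 3 = 9, so a sixth inverts to a third.
The quality also flips — minor becomes major — giving a major third.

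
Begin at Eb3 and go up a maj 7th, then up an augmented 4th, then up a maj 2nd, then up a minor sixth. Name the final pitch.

Eb3 up a major seventh → D4 (11 semitones).
An augmented fourth up from D4 is G#4.
A major second up from G#4 is A#4.
A#4 up a minor sixth → F#5 (8 semitones).

F#5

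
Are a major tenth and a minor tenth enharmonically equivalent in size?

No

A major tenth is 16 semitones but a minor tenth is 15 semitones — different sizes.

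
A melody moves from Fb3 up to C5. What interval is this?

F to C spans five letter names (F-G-A-B-C), plus an octave — that makes it a twelfth of some quality.
A perfect twelfth would be 19 semitones; Fb3 to C5 is 20, one semitone wider, so the interval is augmented.
(Equivalently, a compound augmented fifth: an augmented fifth plus an octave.)

augmented twelfth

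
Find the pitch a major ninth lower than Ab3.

Gb2

Counting two letter names plus an octave down from A lands on G.
A major ninth is 14 semitones; 14 semitones down from Ab3 gives Gb2.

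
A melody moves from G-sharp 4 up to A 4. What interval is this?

G to A spans two letter names (G-A), so the interval is some kind of second.
At 1 semitone, G#4→A4 falls one short of a major second: minor.

minor 2nd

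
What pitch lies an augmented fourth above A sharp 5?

D double-sharp 6

Counting four letter names up from A lands on D.
Moving 6 semitones up from A#5 (the size of an augmented fourth) reaches D##6.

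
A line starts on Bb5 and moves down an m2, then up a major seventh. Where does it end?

G#6

Down a minor second from Bb5: A5 (1 semitone down).
Up a major seventh from A5: G#6 (11 semitones up).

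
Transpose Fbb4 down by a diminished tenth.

Counting three letter names plus an octave down from F lands on D.
A diminished tenth spans 14 semitones, so from Fbb4 the target pitch is Db3.

Db3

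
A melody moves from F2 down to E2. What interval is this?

Descending from F2 to E2 is the same interval as ascending E2 to F2.
E to F spans two letter names (E-F), so the interval is some kind of second.
E2 to F2 is 1 semitone, a half step short of the major second (2), so this is minor.

minor second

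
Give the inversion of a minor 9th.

First reduce the compound minor ninth to its simple form, a minor second.
Interval numbers invert to sum to nine: 2 + 7 = 9, so a second inverts to a seventh.
Quality inverts too: minor becomes major. That makes the inversion a major seventh.

major 7th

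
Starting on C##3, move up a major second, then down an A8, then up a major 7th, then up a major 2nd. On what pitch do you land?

A major second up from C##3 is D##3.
D##3 down an augmented octave → D#2 (13 semitones).
A major seventh up from D#2 is C##3.
C##3 up a major second → D##3 (2 semitones).

D##3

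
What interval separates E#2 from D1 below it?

augmented ninth

Descending from E#2 to D1 is the same interval as ascending D1 to E#2.
D to E spans two letter names (D-E), plus an octave, so the interval is some kind of ninth.
A major ninth would be 14 semitones; D1 to E#2 is 15, one semitone wider, so the interval is augmented.
(Equivalently, a compound augmented second: an augmented second plus an octave.)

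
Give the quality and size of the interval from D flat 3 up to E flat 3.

D to E spans two letter names (D-E), so the interval is some kind of second.
The major second spans 2 semitones, and Db3 to Eb3 is exactly 2 semitones — so this is a major second.

major 2nd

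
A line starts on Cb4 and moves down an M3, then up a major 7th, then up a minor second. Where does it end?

Abb4

Down a major third from Cb4: Abb3 (4 semitones down).
Abb3 up a major seventh → Gb4 (11 semitones).
Gb4 up a minor second → Abb4 (1 semitone).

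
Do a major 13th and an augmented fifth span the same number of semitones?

No

A major thirteenth is 21 semitones but an augmented fifth is 8 semitones — different sizes.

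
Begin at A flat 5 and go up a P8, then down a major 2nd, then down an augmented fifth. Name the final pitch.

A perfect octave up from Ab5 is Ab6.
Down a major second from Ab6: Gb6 (2 semitones down).
An augmented fifth down from Gb6 is Cbb6.

C double-flat 6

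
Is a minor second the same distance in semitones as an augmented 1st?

Yes

A minor second = 1 semitone = an augmented unison; enharmonically equal.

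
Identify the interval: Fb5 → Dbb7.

minor thirteenth

F to D spans six letter names (F-G-A-B-C-D), plus an octave: a thirteenth.
Fb5 to Dbb7 is 20 semitones, a half step short of the major thirteenth (21), so this is minor.
(Equivalently, a compound minor sixth: a minor sixth plus an octave.)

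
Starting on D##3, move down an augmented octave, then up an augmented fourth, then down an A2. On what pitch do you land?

F#2

D##3 down an augmented octave → D#2 (13 semitones).
Up an augmented fourth from D#2: G##2 (6 semitones up).
G##2 down an augmented second → F#2 (3 semitones).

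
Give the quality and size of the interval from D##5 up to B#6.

D to B spans six letter names (D-E-F-G-A-B), plus an octave: a thirteenth.
D##5 to B#6 is 20 semitones, a half step short of the major thirteenth (21), so this is minor.
(Equivalently, a compound minor sixth: a minor sixth plus an octave.)

minor 13th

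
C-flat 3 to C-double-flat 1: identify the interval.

augmented fifteenth

Descending from Cb3 to Cbb1 is the same interval as ascending Cbb1 to Cb3.
C to C is the same letter name, plus 2 octaves, so the interval is some kind of fifteenth.
Cbb1 to Cb3 spans 25 semitones — one semitone wider than the perfect fifteenth (24) — giving an augmented fifteenth.
(Equivalently, a compound augmented octave: an augmented octave plus an octave.)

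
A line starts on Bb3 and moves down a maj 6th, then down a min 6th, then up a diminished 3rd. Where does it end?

A major sixth down from Bb3 is Db3.
Down a minor sixth from Db3: F2 (8 semitones down).
F2 up a diminished third → Abb2 (2 semitones).

Abb2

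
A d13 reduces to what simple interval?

Each octave removed subtracts seven from the number: 13 − 7 = 6.
That makes a diminished thirteenth a compound diminished sixth — an octave plus a diminished sixth.

d6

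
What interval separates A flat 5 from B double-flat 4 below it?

Descending from Ab5 to Bbb4 is the same interval as ascending Bbb4 to Ab5.
B to A spans seven letter names (B-C-D-E-F-G-A): a seventh.
Counting semitones, Bbb4→Ab5 is 11, which is the major seventh.

major seventh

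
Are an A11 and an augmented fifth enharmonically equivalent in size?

An augmented eleventh is 18 semitones but an augmented fifth is 8 semitones — different sizes.

No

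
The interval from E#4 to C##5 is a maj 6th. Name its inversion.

The rule of nine gives the new number: 9 − 6 = 3, so a sixth becomes a third.
The quality also flips — major becomes minor — giving a minor third.

m3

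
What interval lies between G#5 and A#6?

G to A spans two letter names (G-A), plus an octave: a ninth.
The major ninth spans 14 semitones, and G#5 to A#6 is exactly 14 semitones — so this is a major ninth.
(Equivalently, a compound major second: a major second plus an octave.)

major ninth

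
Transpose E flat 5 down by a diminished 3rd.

Counting three letter names down from E lands on C.
Moving 2 semitones down from Eb5 (the size of a diminished third) reaches C#5.

C sharp 5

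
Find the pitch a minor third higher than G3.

Bb3

Three letter names up from G: B.
A minor third spans 3 semitones, so from G3 the target pitch is Bb3.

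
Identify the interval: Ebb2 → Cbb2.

Descending from Ebb2 to Cbb2 is the same interval as ascending Cbb2 to Ebb2.
C to E spans three letter names (C-D-E): a third.
Counting semitones, Cbb2→Ebb2 is 4, which is the major third.

major 3rd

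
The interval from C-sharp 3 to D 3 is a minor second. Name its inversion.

M7

Interval numbers invert to sum to nine: 2 + 7 = 9, so a second inverts to a seventh.
Quality inverts too: minor becomes major. That makes the inversion a major seventh.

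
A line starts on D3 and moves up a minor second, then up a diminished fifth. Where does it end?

Bbb3

D3 up a minor second → Eb3 (1 semitone).
Up a diminished fifth from Eb3: Bbb3 (6 semitones up).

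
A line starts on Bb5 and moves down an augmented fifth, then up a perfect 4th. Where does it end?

Abb5

Bb5 down an augmented fifth → Ebb5 (8 semitones).
Ebb5 up a perfect fourth → Abb5 (5 semitones).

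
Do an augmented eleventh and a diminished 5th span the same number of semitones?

An augmented eleventh spans 18 semitones; a diminished fifth spans 6 semitones. They differ by 12.

No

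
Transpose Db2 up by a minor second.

The second takes the letter from D up to E.
A minor second is 1 semitone; 1 semitone up from Db2 gives Ebb2.

Ebb2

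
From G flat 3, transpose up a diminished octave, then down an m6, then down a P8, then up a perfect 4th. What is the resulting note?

A diminished octave up from Gb3 is Gbb4.
A minor sixth down from Gbb4 is Bbb3.
A perfect octave down from Bbb3 is Bbb2.
A perfect fourth up from Bbb2 is Ebb3.

E double-flat 3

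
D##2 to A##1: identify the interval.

perfect fourth

Descending from D##2 to A##1 is the same interval as ascending A##1 to D##2.
A to D spans four letter names (A-B-C-D): a fourth.
The perfect fourth spans 5 semitones, and A##1 to D##2 is exactly 5 semitones — so this is a perfect fourth.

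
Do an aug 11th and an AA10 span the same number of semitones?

Yes

Both span 18 semitones: an augmented eleventh and a doubly augmented tenth are the same chromatic distance.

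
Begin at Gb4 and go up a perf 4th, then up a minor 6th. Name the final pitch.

Abb5

Gb4 up a perfect fourth → Cb5 (5 semitones).
A minor sixth up from Cb5 is Abb5.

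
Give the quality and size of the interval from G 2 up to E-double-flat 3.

G to E spans six letter names (G-A-B-C-D-E), so the interval is some kind of sixth.
G2 to Ebb3 spans 7 semitones — two semitones narrower than the major sixth (9) — giving a diminished sixth.

diminished 6th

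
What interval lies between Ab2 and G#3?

augmented seventh

A to G spans seven letter names (A-B-C-D-E-F-G): a seventh.
A major seventh would be 11 semitones; Ab2 to G#3 is 12, one semitone wider, so the interval is augmented.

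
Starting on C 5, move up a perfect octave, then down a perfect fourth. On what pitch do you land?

A perfect octave up from C5 is C6.
Down a perfect fourth from C6: G5 (5 semitones down).

G 5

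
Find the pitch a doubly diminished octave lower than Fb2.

The letter stays F (same as the start), shifted an octave down.
Moving 10 semitones down from Fb2 (the size of a doubly diminished octave) reaches F#1.

F#1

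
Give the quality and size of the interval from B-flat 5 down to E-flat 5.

P5

Descending from Bb5 to Eb5 is the same interval as ascending Eb5 to Bb5.
E to B spans five letter names (E-F-G-A-B): a fifth.
The perfect fifth spans 7 semitones, and Eb5 to Bb5 is exactly 7 semitones — so this is a perfect fifth.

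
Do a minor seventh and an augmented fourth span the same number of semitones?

No

A minor seventh is 10 semitones but an augmented fourth is 6 semitones — different sizes.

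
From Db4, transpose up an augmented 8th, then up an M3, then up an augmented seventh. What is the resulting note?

E##6

Up an augmented octave from Db4: D5 (13 semitones up).
Up a major third from D5: F#5 (4 semitones up).
An augmented seventh up from F#5 is E##6.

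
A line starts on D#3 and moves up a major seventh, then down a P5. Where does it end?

Up a major seventh from D#3: C##4 (11 semitones up).
C##4 down a perfect fifth → F##3 (7 semitones).

F##3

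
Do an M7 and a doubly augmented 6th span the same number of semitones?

A major seventh spans 11 semitones, and a doubly augmented sixth also spans 11 semitones — they're enharmonic.

Yes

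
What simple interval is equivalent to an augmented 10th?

Take out an octave (7 from the number): 10 − 7 = 3.
That makes an augmented tenth a compound augmented third — an octave plus an augmented third.

augmented 3rd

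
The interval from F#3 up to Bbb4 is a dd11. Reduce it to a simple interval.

Each octave removed subtracts seven from the number: 11 − 7 = 4.
So a doubly diminished eleventh is an octave plus a doubly diminished fourth. The quality is unchanged.

doubly diminished 4th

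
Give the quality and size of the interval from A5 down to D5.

Descending from A5 to D5 is the same interval as ascending D5 to A5.
D to A spans five letter names (D-E-F-G-A): a fifth.
The perfect fifth spans 7 semitones, and D5 to A5 is exactly 7 semitones — so this is a perfect fifth.

perfect fifth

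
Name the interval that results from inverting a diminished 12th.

A4

First reduce the compound diminished twelfth to its simple form, a diminished fifth.
Inverted interval numbers add to nine, so a fifth pairs with a fourth (5 + 4 = 9).
And diminished becomes augmented under inversion, so we get an augmented fourth.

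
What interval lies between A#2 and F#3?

A to F spans six letter names (A-B-C-D-E-F), so the interval is some kind of sixth.
At 8 semitones, A#2→F#3 falls one short of a major sixth: minor.

minor 6th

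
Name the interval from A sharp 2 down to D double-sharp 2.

d5

Descending from A#2 to D##2 is the same interval as ascending D##2 to A#2.
D to A spans five letter names (D-E-F-G-A): a fifth.
A perfect fifth would be 7 semitones; D##2 to A#2 is 6, one semitone narrower, so the interval is diminished.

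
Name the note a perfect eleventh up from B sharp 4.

E sharp 6

The eleventh's letter: B up four letter names plus an octave → E.
Moving 17 semitones up from B#4 (the size of a perfect eleventh) reaches E#6.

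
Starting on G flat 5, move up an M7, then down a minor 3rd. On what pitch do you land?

Gb5 up a major seventh → F6 (11 semitones).
A minor third down from F6 is D6.

D 6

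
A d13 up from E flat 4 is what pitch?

C double-flat 6

The thirteenth's letter: E up six letter names plus an octave → C.
Moving 19 semitones up from Eb4 (the size of a diminished thirteenth) reaches Cbb6.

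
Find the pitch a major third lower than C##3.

A#2

The third takes the letter from C down to A.
A major third spans 4 semitones, so from C##3 the target pitch is A#2.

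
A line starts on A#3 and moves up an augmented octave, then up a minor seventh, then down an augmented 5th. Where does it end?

C#5

Up an augmented octave from A#3: A##4 (13 semitones up).
A##4 up a minor seventh → G##5 (10 semitones).
Down an augmented fifth from G##5: C#5 (8 semitones down).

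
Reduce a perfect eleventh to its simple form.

Subtracting seven from the interval number removes an octave: 11 − 7 = 4.
Quality carries through unchanged, so the simple form is a perfect fourth.

P4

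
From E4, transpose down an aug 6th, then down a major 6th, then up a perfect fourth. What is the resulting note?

E4 down an augmented sixth → Gb3 (10 semitones).
Down a major sixth from Gb3: Bbb2 (9 semitones down).
Bbb2 up a perfect fourth → Ebb3 (5 semitones).

Ebb3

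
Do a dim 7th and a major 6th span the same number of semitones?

Yes

A diminished seventh = 9 semitones = a major sixth; enharmonically equal.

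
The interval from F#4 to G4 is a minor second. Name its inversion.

Inverted interval numbers add to nine, so a second pairs with a seventh (2 + 7 = 9).
And minor becomes major under inversion, so we get a major seventh.

major seventh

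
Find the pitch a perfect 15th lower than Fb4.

Fb2

For a fifteenth the letter name doesn't change: still F, two octaves down.
Moving 24 semitones down from Fb4 (the size of a perfect fifteenth) reaches Fb2.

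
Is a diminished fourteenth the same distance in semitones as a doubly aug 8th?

21 semitones (diminished fourteenth) vs 14 semitones (doubly augmented octave): not equal.

No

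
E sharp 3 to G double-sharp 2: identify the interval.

Descending from E#3 to G##2 is the same interval as ascending G##2 to E#3.
G to E spans six letter names (G-A-B-C-D-E), so the interval is some kind of sixth.
At 8 semitones, G##2→E#3 falls one short of a major sixth: minor.

m6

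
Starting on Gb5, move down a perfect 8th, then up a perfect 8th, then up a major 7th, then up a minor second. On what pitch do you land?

Gb6

Down a perfect octave from Gb5: Gb4 (12 semitones down).
A perfect octave up from Gb4 is Gb5.
A major seventh up from Gb5 is F6.
F6 up a minor second → Gb6 (1 semitone).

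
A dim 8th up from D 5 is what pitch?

D flat 6

For an octave the letter name doesn't change: still D, an octave up.
Moving 11 semitones up from D5 (the size of a diminished octave) reaches Db6.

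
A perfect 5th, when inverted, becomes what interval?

Interval numbers invert to sum to nine: 5 + 4 = 9, so a fifth inverts to a fourth.
And perfect stays perfect under inversion, so we get a perfect fourth.

perfect 4th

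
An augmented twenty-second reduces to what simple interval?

augmented 8th

Take out 2 octaves (14 from the number): 22 − 14 = 8.
That makes an augmented twenty-second a compound augmented octave — 2 octaves plus an augmented octave.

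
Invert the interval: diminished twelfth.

augmented 4th

First reduce the compound diminished twelfth to its simple form, a diminished fifth.
Interval numbers invert to sum to nine: 5 + 4 = 9, so a fifth inverts to a fourth.
Quality inverts too: diminished becomes augmented. That makes the inversion an augmented fourth.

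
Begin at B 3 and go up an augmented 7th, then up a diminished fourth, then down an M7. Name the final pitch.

An augmented seventh up from B3 is A##4.
A##4 up a diminished fourth → D#5 (4 semitones).
Down a major seventh from D#5: E4 (11 semitones down).

E 4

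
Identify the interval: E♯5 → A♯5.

perfect 4th

E to A spans four letter names (E-F-G-A): a fourth.
The perfect fourth spans 5 semitones, and E#5 to A#5 is exactly 5 semitones — so this is a perfect fourth.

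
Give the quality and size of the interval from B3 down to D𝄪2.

diminished thirteenth

Descending from B3 to D##2 is the same interval as ascending D##2 to B3.
D to B spans six letter names (D-E-F-G-A-B), plus an octave: a thirteenth.
A major thirteenth would be 21 semitones; D##2 to B3 is 19, two semitones narrower, so the interval is diminished.
(Equivalently, a compound diminished sixth: a diminished sixth plus an octave.)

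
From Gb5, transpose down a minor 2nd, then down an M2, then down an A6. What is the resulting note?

Down a minor second from Gb5: F5 (1 semitone down).
A major second down from F5 is Eb5.
An augmented sixth down from Eb5 is Gbb4.

Gbb4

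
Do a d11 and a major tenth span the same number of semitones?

Yes

A diminished eleventh = 16 semitones = a major tenth; enharmonically equal.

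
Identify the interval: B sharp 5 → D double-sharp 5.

Descending from B#5 to D##5 is the same interval as ascending D##5 to B#5.
D to B spans six letter names (D-E-F-G-A-B), so the interval is some kind of sixth.
At 8 semitones, D##5→B#5 falls one short of a major sixth: minor.

m6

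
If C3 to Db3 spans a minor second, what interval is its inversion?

M7

Inverted interval numbers add to nine, so a second pairs with a seventh (2 + 7 = 9).
And minor becomes major under inversion, so we get a major seventh.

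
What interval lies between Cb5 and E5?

C to E spans three letter names (C-D-E), so the interval is some kind of third.
The major third is 4 semitones; here we have 5, one semitone wider: augmented.

augmented third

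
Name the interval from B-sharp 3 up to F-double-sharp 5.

perfect twelfth

B to F spans five letter names (B-C-D-E-F), plus an octave, so the interval is some kind of twelfth.
Counting semitones, B#3→F##5 is 19, which is the perfect twelfth.
(Equivalently, a compound perfect fifth: a perfect fifth plus an octave.)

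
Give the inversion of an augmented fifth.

d4

Inverted interval numbers add to nine, so a fifth pairs with a fourth (5 + 4 = 9).
The quality also flips — augmented becomes diminished — giving a diminished fourth.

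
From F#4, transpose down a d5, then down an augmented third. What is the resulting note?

A diminished fifth down from F#4 is B#3.
Down an augmented third from B#3: G3 (5 semitones down).

G3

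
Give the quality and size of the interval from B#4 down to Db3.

Descending from B#4 to Db3 is the same interval as ascending Db3 to B#4.
D to B spans six letter names (D-E-F-G-A-B), plus an octave, so the interval is some kind of thirteenth.
Db3 to B#4 spans 23 semitones — two semitones wider than the major thirteenth (21) — giving a doubly augmented thirteenth.
(Equivalently, a compound doubly augmented sixth: a doubly augmented sixth plus an octave.)

doubly augmented thirteenth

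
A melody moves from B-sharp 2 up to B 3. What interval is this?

diminished octave

B to B is the same letter name, plus an octave: an octave.
The perfect octave is 12 semitones; here we have 11, one semitone narrower: diminished.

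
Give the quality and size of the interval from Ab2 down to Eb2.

Descending from Ab2 to Eb2 is the same interval as ascending Eb2 to Ab2.
E to A spans four letter names (E-F-G-A): a fourth.
Counting semitones, Eb2→Ab2 is 5, which is the perfect fourth.

perfect 4th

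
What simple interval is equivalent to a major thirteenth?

Take out an octave (7 from the number): 13 − 7 = 6.
That makes a major thirteenth a compound major sixth — an octave plus a major sixth.

major 6th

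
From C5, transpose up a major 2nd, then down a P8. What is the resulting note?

Up a major second from C5: D5 (2 semitones up).
D5 down a perfect octave → D4 (12 semitones).

D4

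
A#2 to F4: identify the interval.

diminished 13th

A to F spans six letter names (A-B-C-D-E-F), plus an octave — that makes it a thirteenth of some quality.
A major thirteenth would be 21 semitones; A#2 to F4 is 19, two semitones narrower, so the interval is diminished.
(Equivalently, a compound diminished sixth: a diminished sixth plus an octave.)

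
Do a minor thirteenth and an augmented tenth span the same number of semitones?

No

A minor thirteenth spans 20 semitones; an augmented tenth spans 17 semitones. They differ by 3.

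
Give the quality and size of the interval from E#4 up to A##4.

augmented fourth

E to A spans four letter names (E-F-G-A) — that makes it a fourth of some quality.
A perfect fourth would be 5 semitones; E#4 to A##4 is 6, one semitone wider, so the interval is augmented.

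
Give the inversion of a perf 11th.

perfect fifth

First reduce the compound perfect eleventh to its simple form, a perfect fourth.
Interval numbers invert to sum to nine: 4 + 5 = 9, so a fourth inverts to a fifth.
And perfect stays perfect under inversion, so we get a perfect fifth.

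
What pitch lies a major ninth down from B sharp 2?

A sharp 1

Counting two letter names plus an octave down from B lands on A.
A major ninth is 14 semitones; 14 semitones down from B#2 gives A#1.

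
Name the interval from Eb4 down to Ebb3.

Descending from Eb4 to Ebb3 is the same interval as ascending Ebb3 to Eb4.
E to E is the same letter name, plus an octave — that makes it an octave of some quality.
Ebb3 to Eb4 spans 13 semitones — one semitone wider than the perfect octave (12) — giving an augmented octave.

A8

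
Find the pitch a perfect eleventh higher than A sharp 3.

The eleventh's letter: A up four letter names plus an octave → D.
Moving 17 semitones up from A#3 (the size of a perfect eleventh) reaches D#5.

D sharp 5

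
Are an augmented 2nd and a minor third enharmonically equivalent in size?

An augmented second = 3 semitones = a minor third; enharmonically equal.

Yes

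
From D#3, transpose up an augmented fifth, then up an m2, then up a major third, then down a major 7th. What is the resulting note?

An augmented fifth up from D#3 is A##3.
Up a minor second from A##3: B#3 (1 semitone up).
Up a major third from B#3: D##4 (4 semitones up).
D##4 down a major seventh → E#3 (11 semitones).

E#3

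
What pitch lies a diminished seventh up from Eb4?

Dbb5

The seventh takes the letter from E up to D.
A diminished seventh is 9 semitones; 9 semitones up from Eb4 gives Dbb5.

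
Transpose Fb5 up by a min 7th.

The seventh takes the letter from F up to E.
Moving 10 semitones up from Fb5 (the size of a minor seventh) reaches Ebb6.

Ebb6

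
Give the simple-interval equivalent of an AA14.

doubly augmented 7th

Subtracting seven from the interval number removes an octave: 14 − 7 = 7.
Quality carries through unchanged, so the simple form is a doubly augmented seventh.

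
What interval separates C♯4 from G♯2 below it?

Descending from C#4 to G#2 is the same interval as ascending G#2 to C#4.
G to C spans four letter names (G-A-B-C), plus an octave, so the interval is some kind of eleventh.
Counting semitones, G#2→C#4 is 17, which is the perfect eleventh.
(Equivalently, a compound perfect fourth: a perfect fourth plus an octave.)

perfect eleventh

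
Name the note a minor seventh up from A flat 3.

G flat 4

Seven letter names up from A: G.
Moving 10 semitones up from Ab3 (the size of a minor seventh) reaches Gb4.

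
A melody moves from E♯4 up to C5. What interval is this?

E to C spans six letter names (E-F-G-A-B-C): a sixth.
The major sixth is 9 semitones; here we have 7, two semitones narrower: diminished.

diminished 6th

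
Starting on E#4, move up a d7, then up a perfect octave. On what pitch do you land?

D6

E#4 up a diminished seventh → D5 (9 semitones).
D5 up a perfect octave → D6 (12 semitones).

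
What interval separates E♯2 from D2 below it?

augmented second

Descending from E#2 to D2 is the same interval as ascending D2 to E#2.
D to E spans two letter names (D-E) — that makes it a second of some quality.
D2 to E#2 spans 3 semitones — one semitone wider than the major second (2) — giving an augmented second.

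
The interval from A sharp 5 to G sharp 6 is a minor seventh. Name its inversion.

major second

Interval numbers invert to sum to nine: 7 + 2 = 9, so a seventh inverts to a second.
The quality also flips — minor becomes major — giving a major second.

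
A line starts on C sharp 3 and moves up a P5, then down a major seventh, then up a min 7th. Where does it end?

C#3 up a perfect fifth → G#3 (7 semitones).
A major seventh down from G#3 is A2.
A2 up a minor seventh → G3 (10 semitones).

G 3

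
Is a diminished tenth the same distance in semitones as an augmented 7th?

No

14 semitones (diminished tenth) vs 12 semitones (augmented seventh): not equal.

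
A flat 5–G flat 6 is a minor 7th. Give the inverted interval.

The rule of nine gives the new number: 9 − 7 = 2, so a seventh becomes a second.
The quality also flips — minor becomes major — giving a major second.

major second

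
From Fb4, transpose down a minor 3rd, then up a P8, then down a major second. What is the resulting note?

Cb5

Down a minor third from Fb4: Db4 (3 semitones down).
A perfect octave up from Db4 is Db5.
Db5 down a major second → Cb5 (2 semitones).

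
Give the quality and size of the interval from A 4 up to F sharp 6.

major 13th

A to F spans six letter names (A-B-C-D-E-F), plus an octave, so the interval is some kind of thirteenth.
A4 to F#6 is 21 semitones, matching the major thirteenth exactly, so the quality is major.
(Equivalently, a compound major sixth: a major sixth plus an octave.)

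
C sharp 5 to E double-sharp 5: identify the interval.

C to E spans three letter names (C-D-E), so the interval is some kind of third.
A major third would be 4 semitones; C#5 to E##5 is 5, one semitone wider, so the interval is augmented.

augmented third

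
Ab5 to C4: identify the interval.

Descending from Ab5 to C4 is the same interval as ascending C4 to Ab5.
C to A spans six letter names (C-D-E-F-G-A), plus an octave: a thirteenth.
A major thirteenth would be 21 semitones, but C4 to Ab5 is 20 — one semitone narrower, making it a minor thirteenth.
(Equivalently, a compound minor sixth: a minor sixth plus an octave.)

minor thirteenth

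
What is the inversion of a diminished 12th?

augmented fourth

First reduce the compound diminished twelfth to its simple form, a diminished fifth.
Interval numbers invert to sum to nine: 5 + 4 = 9, so a fifth inverts to a fourth.
And diminished becomes augmented under inversion, so we get an augmented fourth.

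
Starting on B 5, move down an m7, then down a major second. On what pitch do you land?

B 4

B5 down a minor seventh → C#5 (10 semitones).
A major second down from C#5 is B4.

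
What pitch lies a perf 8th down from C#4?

C#3

The letter stays C (same as the start), shifted an octave down.
A perfect octave spans 12 semitones, so from C#4 the target pitch is C#3.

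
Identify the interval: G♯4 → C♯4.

perfect fifth

Descending from G#4 to C#4 is the same interval as ascending C#4 to G#4.
C to G spans five letter names (C-D-E-F-G) — that makes it a fifth of some quality.
C#4 to G#4 is 7 semitones, matching the perfect fifth exactly, so the quality is perfect.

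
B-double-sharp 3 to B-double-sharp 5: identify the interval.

B to B is the same letter name, plus 2 octaves: a fifteenth.
The perfect fifteenth spans 24 semitones, and B##3 to B##5 is exactly 24 semitones — so this is a perfect fifteenth.
(Equivalently, a compound perfect octave: a perfect octave plus an octave.)

perfect 15th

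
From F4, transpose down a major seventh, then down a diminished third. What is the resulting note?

E3

Down a major seventh from F4: Gb3 (11 semitones down).
Gb3 down a diminished third → E3 (2 semitones).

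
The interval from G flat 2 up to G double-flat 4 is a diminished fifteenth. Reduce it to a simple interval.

Subtracting seven from the interval number removes an octave: 15 − 7 = 8.
Quality carries through unchanged, so the simple form is a diminished octave.

d8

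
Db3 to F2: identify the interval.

Descending from Db3 to F2 is the same interval as ascending F2 to Db3.
F to D spans six letter names (F-G-A-B-C-D): a sixth.
F2 to Db3 is 8 semitones, a half step short of the major sixth (9), so this is minor.

minor sixth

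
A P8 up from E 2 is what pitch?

E 3

For an octave the letter name doesn't change: still E, an octave up.
Moving 12 semitones up from E2 (the size of a perfect octave) reaches E3.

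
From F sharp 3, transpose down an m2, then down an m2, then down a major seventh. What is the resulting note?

E sharp 2

Down a minor second from F#3: E#3 (1 semitone down).
Down a minor second from E#3: D##3 (1 semitone down).
Down a major seventh from D##3: E#2 (11 semitones down).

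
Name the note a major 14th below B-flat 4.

C-flat 3

The fourteenth's letter: B down seven letter names plus an octave → C.
A major fourteenth spans 23 semitones, so from Bb4 the target pitch is Cb3.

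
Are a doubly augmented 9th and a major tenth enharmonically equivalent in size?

Both span 16 semitones: a doubly augmented ninth and a major tenth are the same chromatic distance.

Yes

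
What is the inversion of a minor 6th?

major third

Interval numbers invert to sum to nine: 6 + 3 = 9, so a sixth inverts to a third.
The quality also flips — minor becomes major — giving a major third.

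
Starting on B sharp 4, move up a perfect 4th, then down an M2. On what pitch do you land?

Up a perfect fourth from B#4: E#5 (5 semitones up).
A major second down from E#5 is D#5.

D sharp 5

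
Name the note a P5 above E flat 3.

B flat 3

Counting five letter names up from E lands on B.
A perfect fifth spans 7 semitones, so from Eb3 the target pitch is Bb3.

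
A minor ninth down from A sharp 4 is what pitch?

Counting two letter names plus an octave down from A lands on G.
A minor ninth is 13 semitones; 13 semitones down from A#4 gives G##3.

G double-sharp 3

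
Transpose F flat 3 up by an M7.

Counting seven letter names up from F lands on E.
Moving 11 semitones up from Fb3 (the size of a major seventh) reaches Eb4.

E flat 4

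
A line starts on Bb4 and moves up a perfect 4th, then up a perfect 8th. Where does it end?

A perfect fourth up from Bb4 is Eb5.
Eb5 up a perfect octave → Eb6 (12 semitones).

Eb6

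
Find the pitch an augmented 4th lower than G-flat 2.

D-double-flat 2

Four letter names down from G: D.
An augmented fourth is 6 semitones; 6 semitones down from Gb2 gives Dbb2.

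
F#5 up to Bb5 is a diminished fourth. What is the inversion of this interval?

A5

Interval numbers invert to sum to nine: 4 + 5 = 9, so a fourth inverts to a fifth.
Quality inverts too: diminished becomes augmented. That makes the inversion an augmented fifth.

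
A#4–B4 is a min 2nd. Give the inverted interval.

M7

The rule of nine gives the new number: 9 − 2 = 7, so a second becomes a seventh.
The quality also flips — minor becomes major — giving a major seventh.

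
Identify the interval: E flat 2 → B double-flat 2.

E to B spans five letter names (E-F-G-A-B), so the interval is some kind of fifth.
The perfect fifth is 7 semitones; here we have 6, one semitone narrower: diminished.

diminished fifth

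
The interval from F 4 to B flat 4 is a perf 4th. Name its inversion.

perfect 5th

The rule of nine gives the new number: 9 − 4 = 5, so a fourth becomes a fifth.
And perfect stays perfect under inversion, so we get a perfect fifth.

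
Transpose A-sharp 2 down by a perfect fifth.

D-sharp 2

Counting five letter names down from A lands on D.
A perfect fifth is 7 semitones; 7 semitones down from A#2 gives D#2.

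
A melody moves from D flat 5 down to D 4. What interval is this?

diminished octave

Descending from Db5 to D4 is the same interval as ascending D4 to Db5.
D to D is the same letter name, plus an octave: an octave.
The perfect octave is 12 semitones; here we have 11, one semitone narrower: diminished.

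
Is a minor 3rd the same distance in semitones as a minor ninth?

No

A minor third spans 3 semitones; a minor ninth spans 13 semitones. They differ by 10.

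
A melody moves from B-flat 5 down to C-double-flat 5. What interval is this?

Descending from Bb5 to Cbb5 is the same interval as ascending Cbb5 to Bb5.
C to B spans seven letter names (C-D-E-F-G-A-B): a seventh.
A major seventh would be 11 semitones; Cbb5 to Bb5 is 12, one semitone wider, so the interval is augmented.

augmented seventh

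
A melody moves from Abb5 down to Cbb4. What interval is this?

Descending from Abb5 to Cbb4 is the same interval as ascending Cbb4 to Abb5.
C to A spans six letter names (C-D-E-F-G-A), plus an octave, so the interval is some kind of thirteenth.
Counting semitones, Cbb4→Abb5 is 21, which is the major thirteenth.
(Equivalently, a compound major sixth: a major sixth plus an octave.)

major thirteenth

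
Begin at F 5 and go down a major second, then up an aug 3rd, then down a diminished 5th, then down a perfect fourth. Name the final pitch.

G double-sharp 4

A major second down from F5 is Eb5.
Eb5 up an augmented third → G#5 (5 semitones).
Down a diminished fifth from G#5: C##5 (6 semitones down).
Down a perfect fourth from C##5: G##4 (5 semitones down).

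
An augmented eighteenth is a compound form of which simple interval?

A4

Take out 2 octaves (14 from the number): 18 − 14 = 4.
That makes an augmented eighteenth a compound augmented fourth — 2 octaves plus an augmented fourth.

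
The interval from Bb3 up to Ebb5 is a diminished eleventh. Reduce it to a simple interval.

Subtracting seven from the interval number removes an octave: 11 − 7 = 4.
That makes a diminished eleventh a compound diminished fourth — an octave plus a diminished fourth.

diminished 4th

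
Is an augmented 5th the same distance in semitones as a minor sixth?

Yes

Both span 8 semitones: an augmented fifth and a minor sixth are the same chromatic distance.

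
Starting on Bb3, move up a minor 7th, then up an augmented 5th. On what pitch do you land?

E5

Bb3 up a minor seventh → Ab4 (10 semitones).
An augmented fifth up from Ab4 is E5.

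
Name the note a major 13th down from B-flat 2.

D-flat 1

Counting six letter names plus an octave down from B lands on D.
A major thirteenth is 21 semitones; 21 semitones down from Bb2 gives Db1.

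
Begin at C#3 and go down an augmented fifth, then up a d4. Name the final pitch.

Bbb2

C#3 down an augmented fifth → F2 (8 semitones).
A diminished fourth up from F2 is Bbb2.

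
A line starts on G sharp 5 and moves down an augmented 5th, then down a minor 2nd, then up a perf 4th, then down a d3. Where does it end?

G#5 down an augmented fifth → C5 (8 semitones).
A minor second down from C5 is B4.
Up a perfect fourth from B4: E5 (5 semitones up).
A diminished third down from E5 is C##5.

C double-sharp 5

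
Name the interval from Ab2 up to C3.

A to C spans three letter names (A-B-C): a third.
Counting semitones, Ab2→C3 is 4, which is the major third.

M3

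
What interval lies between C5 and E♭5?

minor third

C to E spans three letter names (C-D-E) — that makes it a third of some quality.
At 3 semitones, C5→Eb5 falls one short of a major third: minor.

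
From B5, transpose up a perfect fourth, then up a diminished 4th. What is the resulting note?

A perfect fourth up from B5 is E6.
A diminished fourth up from E6 is Ab6.

Ab6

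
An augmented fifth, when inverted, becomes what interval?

diminished 4th

Inverted interval numbers add to nine, so a fifth pairs with a fourth (5 + 4 = 9).
Quality inverts too: augmented becomes diminished. That makes the inversion a diminished fourth.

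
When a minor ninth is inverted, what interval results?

major seventh

First reduce the compound minor ninth to its simple form, a minor second.
Inverted interval numbers add to nine, so a second pairs with a seventh (2 + 7 = 9).
Quality inverts too: minor becomes major. That makes the inversion a major seventh.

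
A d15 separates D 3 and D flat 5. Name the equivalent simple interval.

Each octave removed subtracts seven from the number: 15 − 7 = 8.
That makes a diminished fifteenth a compound diminished octave — an octave plus a diminished octave.

diminished octave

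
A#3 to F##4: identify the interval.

M6

A to F spans six letter names (A-B-C-D-E-F), so the interval is some kind of sixth.
A#3 to F##4 is 9 semitones, matching the major sixth exactly, so the quality is major.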